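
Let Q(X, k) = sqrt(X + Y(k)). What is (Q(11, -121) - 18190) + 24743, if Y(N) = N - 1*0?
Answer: 6553 + I*sqrt(110) ≈ 6553.0 + 10.488*I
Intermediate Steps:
Y(N) = N (Y(N) = N + 0 = N)
Q(X, k) = sqrt(X + k)
(Q(11, -121) - 18190) + 24743 = (sqrt(11 - 121) - 18190) + 24743 = (sqrt(-110) - 18190) + 24743 = (I*sqrt(110) - 18190) + 24743 = (-18190 + I*sqrt(110)) + 24743 = 6553 + I*sqrt(110)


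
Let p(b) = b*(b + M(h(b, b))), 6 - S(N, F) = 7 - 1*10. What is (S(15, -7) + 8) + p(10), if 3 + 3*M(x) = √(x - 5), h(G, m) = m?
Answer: 107 + 10*√5/3 ≈ 114.45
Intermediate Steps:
M(x) = -1 + √(-5 + x)/3 (M(x) = -1 + √(x - 5)/3 = -1 + √(-5 + x)/3)
S(N, F) = 9 (S(N, F) = 6 - (7 - 1*10) = 6 - (7 - 10) = 6 - 1*(-3) = 6 + 3 = 9)
p(b) = b*(-1 + b + √(-5 + b)/3) (p(b) = b*(b + (-1 + √(-5 + b)/3)) = b*(-1 + b + √(-5 + b)/3))
(S(15, -7) + 8) + p(10) = (9 + 8) + (⅓)*10*(-3 + √(-5 + 10) + 3*10) = 17 + (⅓)*10*(-3 + √5 + 30) = 17 + (⅓)*10*(27 + √5) = 17 + (90 + 10*√5/3) = 107 + 10*√5/3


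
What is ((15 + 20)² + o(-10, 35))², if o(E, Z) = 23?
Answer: 1557504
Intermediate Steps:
((15 + 20)² + o(-10, 35))² = ((15 + 20)² + 23)² = (35² + 23)² = (1225 + 23)² = 1248² = 1557504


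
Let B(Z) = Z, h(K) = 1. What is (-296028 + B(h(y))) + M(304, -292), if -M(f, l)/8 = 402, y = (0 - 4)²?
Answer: -299243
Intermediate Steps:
y = 16 (y = (-4)² = 16)
M(f, l) = -3216 (M(f, l) = -8*402 = -3216)
(-296028 + B(h(y))) + M(304, -292) = (-296028 + 1) - 3216 = -296027 - 3216 = -299243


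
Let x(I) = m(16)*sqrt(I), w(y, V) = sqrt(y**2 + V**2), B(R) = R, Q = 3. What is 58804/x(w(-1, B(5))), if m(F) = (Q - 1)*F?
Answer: 14701*26**(3/4)/208 ≈ 813.79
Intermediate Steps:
m(F) = 2*F (m(F) = (3 - 1)*F = 2*F)
w(y, V) = sqrt(V**2 + y**2)
x(I) = 32*sqrt(I) (x(I) = (2*16)*sqrt(I) = 32*sqrt(I))
58804/x(w(-1, B(5))) = 58804/((32*sqrt(sqrt(5**2 + (-1)**2)))) = 58804/((32*sqrt(sqrt(25 + 1)))) = 58804/((32*sqrt(sqrt(26)))) = 58804/((32*26**(1/4))) = 58804*(26**(3/4)/832) = 14701*26**(3/4)/208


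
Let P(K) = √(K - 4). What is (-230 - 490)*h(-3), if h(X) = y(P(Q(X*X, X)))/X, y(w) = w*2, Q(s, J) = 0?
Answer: 960*I ≈ 960.0*I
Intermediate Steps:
P(K) = √(-4 + K)
y(w) = 2*w
h(X) = 4*I/X (h(X) = (2*√(-4 + 0))/X = (2*√(-4))/X = (2*(2*I))/X = (4*I)/X = 4*I/X)
(-230 - 490)*h(-3) = (-230 - 490)*(4*I/(-3)) = -2880*I*(-1)/3 = -(-960)*I = 960*I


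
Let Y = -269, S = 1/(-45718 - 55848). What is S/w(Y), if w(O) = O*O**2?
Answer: 1/1976993260694 ≈ 5.0582e-13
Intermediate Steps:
S = -1/101566 (S = 1/(-101566) = -1/101566 ≈ -9.8458e-6)
w(O) = O**3
S/w(Y) = -1/(101566*((-269)**3)) = -1/101566/(-19465109) = -1/101566*(-1/19465109) = 1/1976993260694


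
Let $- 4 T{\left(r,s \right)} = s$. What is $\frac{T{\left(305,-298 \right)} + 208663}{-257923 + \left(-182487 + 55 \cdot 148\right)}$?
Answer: $- \frac{83495}{172908} \approx -0.48289$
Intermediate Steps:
$T{\left(r,s \right)} = - \frac{s}{4}$
$\frac{T{\left(305,-298 \right)} + 208663}{-257923 + \left(-182487 + 55 \cdot 148\right)} = \frac{\left(- \frac{1}{4}\right) \left(-298\right) + 208663}{-257923 + \left(-182487 + 55 \cdot 148\right)} = \frac{\frac{149}{2} + 208663}{-257923 + \left(-182487 + 8140\right)} = \frac{417475}{2 \left(-257923 - 174347\right)} = \frac{417475}{2 \left(-432270\right)} = \frac{417475}{2} \left(- \frac{1}{432270}\right) = - \frac{83495}{172908}$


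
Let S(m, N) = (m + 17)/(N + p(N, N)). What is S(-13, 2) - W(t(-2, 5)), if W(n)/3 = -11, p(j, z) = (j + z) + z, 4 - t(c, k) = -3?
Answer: 67/2 ≈ 33.500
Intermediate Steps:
t(c, k) = 7 (t(c, k) = 4 - 1*(-3) = 4 + 3 = 7)
p(j, z) = j + 2*z
S(m, N) = (17 + m)/(4*N) (S(m, N) = (m + 17)/(N + (N + 2*N)) = (17 + m)/(N + 3*N) = (17 + m)/((4*N)) = (17 + m)*(1/(4*N)) = (17 + m)/(4*N))
W(n) = -33 (W(n) = 3*(-11) = -33)
S(-13, 2) - W(t(-2, 5)) = (1/4)*(17 - 13)/2 - 1*(-33) = (1/4)*(1/2)*4 + 33 = 1/2 + 33 = 67/2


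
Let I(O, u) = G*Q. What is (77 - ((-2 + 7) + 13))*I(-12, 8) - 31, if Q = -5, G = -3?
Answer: 854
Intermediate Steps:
I(O, u) = 15 (I(O, u) = -3*(-5) = 15)
(77 - ((-2 + 7) + 13))*I(-12, 8) - 31 = (77 - ((-2 + 7) + 13))*15 - 31 = (77 - (5 + 13))*15 - 31 = (77 - 1*18)*15 - 31 = (77 - 18)*15 - 31 = 59*15 - 31 = 885 - 31 = 854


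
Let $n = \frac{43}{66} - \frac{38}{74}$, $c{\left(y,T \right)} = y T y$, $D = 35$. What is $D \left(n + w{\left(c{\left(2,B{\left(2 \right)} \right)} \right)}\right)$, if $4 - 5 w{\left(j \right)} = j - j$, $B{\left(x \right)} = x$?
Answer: $\frac{80171}{2442} \approx 32.83$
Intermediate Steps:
$c{\left(y,T \right)} = T y^{2}$ ($c{\left(y,T \right)} = T y y = T y^{2}$)
$w{\left(j \right)} = \frac{4}{5}$ ($w{\left(j \right)} = \frac{4}{5} - \frac{j - j}{5} = \frac{4}{5} - 0 = \frac{4}{5} + 0 = \frac{4}{5}$)
$n = \frac{337}{2442}$ ($n = 43 \cdot \frac{1}{66} - \frac{19}{37} = \frac{43}{66} - \frac{19}{37} = \frac{337}{2442} \approx 0.138$)
$D \left(n + w{\left(c{\left(2,B{\left(2 \right)} \right)} \right)}\right) = 35 \left(\frac{337}{2442} + \frac{4}{5}\right) = 35 \cdot \frac{11453}{12210} = \frac{80171}{2442}$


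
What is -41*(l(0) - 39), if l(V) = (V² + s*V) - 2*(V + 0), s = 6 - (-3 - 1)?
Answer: 1599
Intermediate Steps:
s = 10 (s = 6 - 1*(-4) = 6 + 4 = 10)
l(V) = V² + 8*V (l(V) = (V² + 10*V) - 2*(V + 0) = (V² + 10*V) - 2*V = V² + 8*V)
-41*(l(0) - 39) = -41*(0*(8 + 0) - 39) = -41*(0*8 - 39) = -41*(0 - 39) = -41*(-39) = 1599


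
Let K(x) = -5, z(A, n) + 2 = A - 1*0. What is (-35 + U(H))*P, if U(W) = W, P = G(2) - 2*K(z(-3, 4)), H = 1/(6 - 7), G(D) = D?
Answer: -432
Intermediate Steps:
z(A, n) = -2 + A (z(A, n) = -2 + (A - 1*0) = -2 + (A + 0) = -2 + A)
H = -1 (H = 1/(-1) = -1)
P = 12 (P = 2 - 2*(-5) = 2 + 10 = 12)
(-35 + U(H))*P = (-35 - 1)*12 = -36*12 = -432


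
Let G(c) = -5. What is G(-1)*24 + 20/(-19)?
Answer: -2300/19 ≈ -121.05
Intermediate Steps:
G(-1)*24 + 20/(-19) = -5*24 + 20/(-19) = -120 + 20*(-1/19) = -120 - 20/19 = -2300/19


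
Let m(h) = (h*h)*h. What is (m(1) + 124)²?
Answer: 15625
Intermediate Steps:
m(h) = h³ (m(h) = h²*h = h³)
(m(1) + 124)² = (1³ + 124)² = (1 + 124)² = 125² = 15625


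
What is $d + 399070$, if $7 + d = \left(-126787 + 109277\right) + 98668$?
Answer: $480221$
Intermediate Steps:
$d = 81151$ ($d = -7 + \left(\left(-126787 + 109277\right) + 98668\right) = -7 + \left(-17510 + 98668\right) = -7 + 81158 = 81151$)
$d + 399070 = 81151 + 399070 = 480221$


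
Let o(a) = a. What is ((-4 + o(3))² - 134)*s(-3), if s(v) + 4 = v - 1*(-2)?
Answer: 665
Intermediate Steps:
s(v) = -2 + v (s(v) = -4 + (v - 1*(-2)) = -4 + (v + 2) = -4 + (2 + v) = -2 + v)
((-4 + o(3))² - 134)*s(-3) = ((-4 + 3)² - 134)*(-2 - 3) = ((-1)² - 134)*(-5) = (1 - 134)*(-5) = -133*(-5) = 665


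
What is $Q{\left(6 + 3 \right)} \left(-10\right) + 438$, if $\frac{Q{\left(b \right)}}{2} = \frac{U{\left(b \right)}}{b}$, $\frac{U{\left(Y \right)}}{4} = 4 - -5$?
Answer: $358$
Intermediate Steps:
$U{\left(Y \right)} = 36$ ($U{\left(Y \right)} = 4 \left(4 - -5\right) = 4 \left(4 + 5\right) = 4 \cdot 9 = 36$)
$Q{\left(b \right)} = \frac{72}{b}$ ($Q{\left(b \right)} = 2 \frac{36}{b} = \frac{72}{b}$)
$Q{\left(6 + 3 \right)} \left(-10\right) + 438 = \frac{72}{6 + 3} \left(-10\right) + 438 = \frac{72}{9} \left(-10\right) + 438 = 72 \cdot \frac{1}{9} \left(-10\right) + 438 = 8 \left(-10\right) + 438 = -80 + 438 = 358$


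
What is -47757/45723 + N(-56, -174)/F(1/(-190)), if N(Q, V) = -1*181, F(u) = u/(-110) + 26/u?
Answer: -1585917879181/1573572270759 ≈ -1.0078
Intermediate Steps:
F(u) = 26/u - u/110 (F(u) = u*(-1/110) + 26/u = -u/110 + 26/u = 26/u - u/110)
N(Q, V) = -181
-47757/45723 + N(-56, -174)/F(1/(-190)) = -47757/45723 - 181/(26/(1/(-190)) - 1/110/(-190)) = -47757*1/45723 - 181/(26/(-1/190) - 1/110*(-1/190)) = -15919/15241 - 181/(26*(-190) + 1/20900) = -15919/15241 - 181/(-4940 + 1/20900) = -15919/15241 - 181/(-103245999/20900) = -15919/15241 - 181*(-20900/103245999) = -15919/15241 + 3782900/103245999 = -1585917879181/1573572270759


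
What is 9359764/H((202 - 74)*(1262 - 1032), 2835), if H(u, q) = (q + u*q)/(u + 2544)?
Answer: 299362691776/83465235 ≈ 3586.7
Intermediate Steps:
H(u, q) = (q + q*u)/(2544 + u)
9359764/H((202 - 74)*(1262 - 1032), 2835) = 9359764/((2835*(1 + (202 - 74)*(1262 - 1032))/(2544 + (202 - 74)*(1262 - 1032)))) = 9359764/((2835*(1 + 128*230)/(2544 + 128*230))) = 9359764/((2835*(1 + 29440)/(2544 + 29440))) = 9359764/((2835*29441/31984)) = 9359764/((2835*(1/31984)*29441)) = 9359764/(83465235/31984) = 9359764*(31984/83465235) = 299362691776/83465235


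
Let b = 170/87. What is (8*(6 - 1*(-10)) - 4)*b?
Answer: 21080/87 ≈ 242.30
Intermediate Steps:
b = 170/87 (b = 170*(1/87) = 170/87 ≈ 1.9540)
(8*(6 - 1*(-10)) - 4)*b = (8*(6 - 1*(-10)) - 4)*(170/87) = (8*(6 + 10) - 4)*(170/87) = (8*16 - 4)*(170/87) = (128 - 4)*(170/87) = 124*(170/87) = 21080/87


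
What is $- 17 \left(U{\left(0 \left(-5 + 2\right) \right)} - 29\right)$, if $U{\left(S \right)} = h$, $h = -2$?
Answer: $527$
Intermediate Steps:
$U{\left(S \right)} = -2$
$- 17 \left(U{\left(0 \left(-5 + 2\right) \right)} - 29\right) = - 17 \left(-2 - 29\right) = \left(-17\right) \left(-31\right) = 527$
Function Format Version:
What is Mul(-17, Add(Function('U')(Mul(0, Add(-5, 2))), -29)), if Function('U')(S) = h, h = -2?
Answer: 527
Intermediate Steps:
Function('U')(S) = -2
Mul(-17, Add(Function('U')(Mul(0, Add(-5, 2))), -29)) = Mul(-17, Add(-2, -29)) = Mul(-17, -31) = 527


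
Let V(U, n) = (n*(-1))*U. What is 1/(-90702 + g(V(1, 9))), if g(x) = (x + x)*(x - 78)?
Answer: -1/89136 ≈ -1.1219e-5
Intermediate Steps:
V(U, n) = -U*n (V(U, n) = (-n)*U = -U*n)
g(x) = 2*x*(-78 + x) (g(x) = (2*x)*(-78 + x) = 2*x*(-78 + x))
1/(-90702 + g(V(1, 9))) = 1/(-90702 + 2*(-1*1*9)*(-78 - 1*1*9)) = 1/(-90702 + 2*(-9)*(-78 - 9)) = 1/(-90702 + 2*(-9)*(-87)) = 1/(-90702 + 1566) = 1/(-89136) = -1/89136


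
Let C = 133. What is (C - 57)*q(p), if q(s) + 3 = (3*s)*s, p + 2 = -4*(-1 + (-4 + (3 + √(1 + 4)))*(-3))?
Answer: 186732 - 54720*√5 ≈ 64374.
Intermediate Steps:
p = -10 + 12*√5 (p = -2 - 4*(-1 + (-4 + (3 + √(1 + 4)))*(-3)) = -2 - 4*(-1 + (-4 + (3 + √5))*(-3)) = -2 - 4*(-1 + (-1 + √5)*(-3)) = -2 - 4*(-1 + (3 - 3*√5)) = -2 - 4*(2 - 3*√5) = -2 + (-8 + 12*√5) = -10 + 12*√5 ≈ 16.833)
q(s) = -3 + 3*s² (q(s) = -3 + (3*s)*s = -3 + 3*s²)
(C - 57)*q(p) = (133 - 57)*(-3 + 3*(-10 + 12*√5)²) = 76*(-3 + 3*(-10 + 12*√5)²) = -228 + 228*(-10 + 12*√5)²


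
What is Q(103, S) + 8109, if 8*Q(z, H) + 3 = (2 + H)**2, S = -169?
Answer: 46379/4 ≈ 11595.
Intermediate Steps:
Q(z, H) = -3/8 + (2 + H)**2/8
Q(103, S) + 8109 = (-3/8 + (2 - 169)**2/8) + 8109 = (-3/8 + (1/8)*(-167)**2) + 8109 = (-3/8 + (1/8)*27889) + 8109 = (-3/8 + 27889/8) + 8109 = 13943/4 + 8109 = 46379/4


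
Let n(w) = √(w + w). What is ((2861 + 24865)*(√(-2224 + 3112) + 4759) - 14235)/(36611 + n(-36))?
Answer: 4830228315189/1340365393 + 2030153172*√222/1340365393 - 791602794*I*√2/1340365393 - 665424*I*√111/1340365393 ≈ 3626.2 - 0.84045*I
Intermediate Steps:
n(w) = √2*√w (n(w) = √(2*w) = √2*√w)
((2861 + 24865)*(√(-2224 + 3112) + 4759) - 14235)/(36611 + n(-36)) = ((2861 + 24865)*(√(-2224 + 3112) + 4759) - 14235)/(36611 + √2*√(-36)) = (27726*(√888 + 4759) - 14235)/(36611 + √2*(6*I)) = (27726*(2*√222 + 4759) - 14235)/(36611 + 6*I*√2) = (27726*(4759 + 2*√222) - 14235)/(36611 + 6*I*√2) = ((131948034 + 55452*√222) - 14235)/(36611 + 6*I*√2) = (131933799 + 55452*√222)/(36611 + 6*I*√2)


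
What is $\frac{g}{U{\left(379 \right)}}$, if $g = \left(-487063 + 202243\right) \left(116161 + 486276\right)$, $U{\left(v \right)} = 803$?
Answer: $- \frac{15598736940}{73} \approx -2.1368 \cdot 10^{8}$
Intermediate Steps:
$g = -171586106340$ ($g = \left(-284820\right) 602437 = -171586106340$)
$\frac{g}{U{\left(379 \right)}} = - \frac{171586106340}{803} = \left(-171586106340\right) \frac{1}{803} = - \frac{15598736940}{73}$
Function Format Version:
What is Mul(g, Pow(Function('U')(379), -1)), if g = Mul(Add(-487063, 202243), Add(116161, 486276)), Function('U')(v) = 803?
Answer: Rational(-15598736940, 73) ≈ -2.1368e+8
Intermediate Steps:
g = -171586106340 (g = Mul(-284820, 602437) = -171586106340)
Mul(g, Pow(Function('U')(379), -1)) = Mul(-171586106340, Pow(803, -1)) = Mul(-171586106340, Rational(1, 803)) = Rational(-15598736940, 73)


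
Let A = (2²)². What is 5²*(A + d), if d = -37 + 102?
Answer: 2025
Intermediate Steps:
A = 16 (A = 4² = 16)
d = 65
5²*(A + d) = 5²*(16 + 65) = 25*81 = 2025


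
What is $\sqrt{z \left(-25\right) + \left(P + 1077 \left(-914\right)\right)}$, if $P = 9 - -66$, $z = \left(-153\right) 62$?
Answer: $3 i \sqrt{83017} \approx 864.38 i$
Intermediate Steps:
$z = -9486$
$P = 75$ ($P = 9 + 66 = 75$)
$\sqrt{z \left(-25\right) + \left(P + 1077 \left(-914\right)\right)} = \sqrt{\left(-9486\right) \left(-25\right) + \left(75 + 1077 \left(-914\right)\right)} = \sqrt{237150 + \left(75 - 984378\right)} = \sqrt{237150 - 984303} = \sqrt{-747153} = 3 i \sqrt{83017}$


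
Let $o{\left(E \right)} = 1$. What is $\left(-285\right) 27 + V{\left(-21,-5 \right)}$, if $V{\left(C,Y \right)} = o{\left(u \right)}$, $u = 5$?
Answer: $-7694$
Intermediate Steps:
$V{\left(C,Y \right)} = 1$
$\left(-285\right) 27 + V{\left(-21,-5 \right)} = \left(-285\right) 27 + 1 = -7695 + 1 = -7694$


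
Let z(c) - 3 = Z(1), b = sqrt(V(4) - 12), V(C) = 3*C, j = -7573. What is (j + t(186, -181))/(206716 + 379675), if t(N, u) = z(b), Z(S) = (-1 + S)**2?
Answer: -7570/586391 ≈ -0.012909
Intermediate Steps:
b = 0 (b = sqrt(3*4 - 12) = sqrt(12 - 12) = sqrt(0) = 0)
z(c) = 3 (z(c) = 3 + (-1 + 1)**2 = 3 + 0**2 = 3 + 0 = 3)
t(N, u) = 3
(j + t(186, -181))/(206716 + 379675) = (-7573 + 3)/(206716 + 379675) = -7570/586391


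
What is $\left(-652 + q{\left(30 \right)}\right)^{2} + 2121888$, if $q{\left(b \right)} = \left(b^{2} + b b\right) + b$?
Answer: $3509572$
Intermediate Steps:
$q{\left(b \right)} = b + 2 b^{2}$ ($q{\left(b \right)} = \left(b^{2} + b^{2}\right) + b = 2 b^{2} + b = b + 2 b^{2}$)
$\left(-652 + q{\left(30 \right)}\right)^{2} + 2121888 = \left(-652 + 30 \left(1 + 2 \cdot 30\right)\right)^{2} + 2121888 = \left(-652 + 30 \left(1 + 60\right)\right)^{2} + 2121888 = \left(-652 + 30 \cdot 61\right)^{2} + 2121888 = \left(-652 + 1830\right)^{2} + 2121888 = 1178^{2} + 2121888 = 1387684 + 2121888 = 3509572$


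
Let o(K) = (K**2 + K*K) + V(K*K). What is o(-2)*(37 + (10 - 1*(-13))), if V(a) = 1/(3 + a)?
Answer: 3420/7 ≈ 488.57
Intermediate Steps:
o(K) = 1/(3 + K**2) + 2*K**2 (o(K) = (K**2 + K*K) + 1/(3 + K*K) = (K**2 + K**2) + 1/(3 + K**2) = 2*K**2 + 1/(3 + K**2) = 1/(3 + K**2) + 2*K**2)
o(-2)*(37 + (10 - 1*(-13))) = ((1 + 2*(-2)**2*(3 + (-2)**2))/(3 + (-2)**2))*(37 + (10 - 1*(-13))) = ((1 + 2*4*(3 + 4))/(3 + 4))*(37 + (10 + 13)) = ((1 + 2*4*7)/7)*(37 + 23) = ((1 + 56)/7)*60 = ((1/7)*57)*60 = (57/7)*60 = 3420/7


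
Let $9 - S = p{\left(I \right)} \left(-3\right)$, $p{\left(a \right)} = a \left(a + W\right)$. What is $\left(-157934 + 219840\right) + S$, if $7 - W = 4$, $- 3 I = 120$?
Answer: $66355$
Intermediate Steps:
$I = -40$ ($I = \left(- \frac{1}{3}\right) 120 = -40$)
$W = 3$ ($W = 7 - 4 = 3$)
$p{\left(a \right)} = a \left(3 + a\right)$ ($p{\left(a \right)} = a \left(a + 3\right) = a \left(3 + a\right)$)
$S = 4449$ ($S = 9 - - 40 \left(3 - 40\right) \left(-3\right) = 9 - \left(-40\right) \left(-37\right) \left(-3\right) = 9 - 1480 \left(-3\right) = 9 - -4440 = 9 + 4440 = 4449$)
$\left(-157934 + 219840\right) + S = \left(-157934 + 219840\right) + 4449 = 61906 + 4449 = 66355$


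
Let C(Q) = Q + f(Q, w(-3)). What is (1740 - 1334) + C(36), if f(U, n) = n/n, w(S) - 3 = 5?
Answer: 443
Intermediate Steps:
w(S) = 8 (w(S) = 3 + 5 = 8)
f(U, n) = 1
C(Q) = 1 + Q (C(Q) = Q + 1 = 1 + Q)
(1740 - 1334) + C(36) = (1740 - 1334) + (1 + 36) = 406 + 37 = 443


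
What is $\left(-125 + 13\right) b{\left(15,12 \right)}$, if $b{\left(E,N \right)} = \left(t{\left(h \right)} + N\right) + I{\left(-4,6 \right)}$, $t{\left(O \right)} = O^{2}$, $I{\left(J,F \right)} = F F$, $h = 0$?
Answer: $-5376$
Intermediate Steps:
$I{\left(J,F \right)} = F^{2}$
$b{\left(E,N \right)} = 36 + N$ ($b{\left(E,N \right)} = \left(0^{2} + N\right) + 6^{2} = \left(0 + N\right) + 36 = N + 36 = 36 + N$)
$\left(-125 + 13\right) b{\left(15,12 \right)} = \left(-125 + 13\right) \left(36 + 12\right) = \left(-112\right) 48 = -5376$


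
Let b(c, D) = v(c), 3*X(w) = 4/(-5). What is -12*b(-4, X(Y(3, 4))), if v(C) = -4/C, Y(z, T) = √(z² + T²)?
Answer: -12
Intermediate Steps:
Y(z, T) = √(T² + z²)
X(w) = -4/15 (X(w) = (4/(-5))/3 = (4*(-⅕))/3 = (⅓)*(-⅘) = -4/15)
b(c, D) = -4/c
-12*b(-4, X(Y(3, 4))) = -(-48)/(-4) = -(-48)*(-1)/4 = -12*1 = -12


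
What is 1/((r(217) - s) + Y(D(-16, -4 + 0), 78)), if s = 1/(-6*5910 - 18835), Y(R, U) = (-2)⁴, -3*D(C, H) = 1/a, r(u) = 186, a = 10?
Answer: 54295/10967591 ≈ 0.0049505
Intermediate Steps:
D(C, H) = -1/30 (D(C, H) = -⅓/10 = -⅓*⅒ = -1/30)
Y(R, U) = 16
s = -1/54295 (s = 1/(-35460 - 18835) = 1/(-54295) = -1/54295 ≈ -1.8418e-5)
1/((r(217) - s) + Y(D(-16, -4 + 0), 78)) = 1/((186 - 1*(-1/54295)) + 16) = 1/((186 + 1/54295) + 16) = 1/(10098871/54295 + 16) = 1/(10967591/54295) = 54295/10967591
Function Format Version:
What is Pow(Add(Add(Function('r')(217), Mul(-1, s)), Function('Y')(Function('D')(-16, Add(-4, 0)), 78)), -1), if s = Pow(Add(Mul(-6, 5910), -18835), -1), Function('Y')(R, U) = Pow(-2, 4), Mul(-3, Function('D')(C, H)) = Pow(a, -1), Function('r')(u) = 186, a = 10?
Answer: Rational(54295, 10967591) ≈ 0.0049505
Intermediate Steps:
Function('D')(C, H) = Rational(-1, 30) (Function('D')(C, H) = Mul(Rational(-1, 3), Pow(10, -1)) = Mul(Rational(-1, 3), Rational(1, 10)) = Rational(-1, 30))
Function('Y')(R, U) = 16
s = Rational(-1, 54295) (s = Pow(Add(-35460, -18835), -1) = Pow(-54295, -1) = Rational(-1, 54295) ≈ -1.8418e-5)
Pow(Add(Add(Function('r')(217), Mul(-1, s)), Function('Y')(Function('D')(-16, Add(-4, 0)), 78)), -1) = Pow(Add(Add(186, Mul(-1, Rational(-1, 54295))), 16), -1) = Pow(Add(Add(186, Rational(1, 54295)), 16), -1) = Pow(Add(Rational(10098871, 54295), 16), -1) = Pow(Rational(10967591, 54295), -1) = Rational(54295, 10967591)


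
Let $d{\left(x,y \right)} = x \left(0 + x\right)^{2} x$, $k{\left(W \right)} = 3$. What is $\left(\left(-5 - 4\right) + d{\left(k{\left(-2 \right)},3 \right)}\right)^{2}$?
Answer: $5184$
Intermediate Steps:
$d{\left(x,y \right)} = x^{4}$ ($d{\left(x,y \right)} = x x^{2} x = x^{3} x = x^{4}$)
$\left(\left(-5 - 4\right) + d{\left(k{\left(-2 \right)},3 \right)}\right)^{2} = \left(\left(-5 - 4\right) + 3^{4}\right)^{2} = \left(\left(-5 - 4\right) + 81\right)^{2} = \left(-9 + 81\right)^{2} = 72^{2} = 5184$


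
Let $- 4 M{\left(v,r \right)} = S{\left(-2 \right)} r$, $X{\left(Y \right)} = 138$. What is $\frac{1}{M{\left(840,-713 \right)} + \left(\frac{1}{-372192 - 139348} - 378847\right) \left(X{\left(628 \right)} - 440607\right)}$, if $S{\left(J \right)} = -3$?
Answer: $\frac{255770}{42680431647029337} \approx 5.9927 \cdot 10^{-12}$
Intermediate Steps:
$M{\left(v,r \right)} = \frac{3 r}{4}$ ($M{\left(v,r \right)} = - \frac{\left(-3\right) r}{4} = \frac{3 r}{4}$)
$\frac{1}{M{\left(840,-713 \right)} + \left(\frac{1}{-372192 - 139348} - 378847\right) \left(X{\left(628 \right)} - 440607\right)} = \frac{1}{\frac{3}{4} \left(-713\right) + \left(\frac{1}{-372192 - 139348} - 378847\right) \left(138 - 440607\right)} = \frac{1}{- \frac{2139}{4} + \left(\frac{1}{-511540} - 378847\right) \left(-440469\right)} = \frac{1}{- \frac{2139}{4} + \left(- \frac{1}{511540} - 378847\right) \left(-440469\right)} = \frac{1}{- \frac{2139}{4} - - \frac{85360863567604689}{511540}} = \frac{1}{- \frac{2139}{4} + \frac{85360863567604689}{511540}} = \frac{1}{\frac{42680431647029337}{255770}} = \frac{255770}{42680431647029337}$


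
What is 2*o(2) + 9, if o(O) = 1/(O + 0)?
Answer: 10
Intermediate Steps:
o(O) = 1/O
2*o(2) + 9 = 2/2 + 9 = 2*(½) + 9 = 1 + 9 = 10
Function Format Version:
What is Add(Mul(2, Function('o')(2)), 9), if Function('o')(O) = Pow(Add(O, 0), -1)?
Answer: 10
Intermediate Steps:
Function('o')(O) = Pow(O, -1)
Add(Mul(2, Function('o')(2)), 9) = Add(Mul(2, Pow(2, -1)), 9) = Add(Mul(2, Rational(1, 2)), 9) = Add(1, 9) = 10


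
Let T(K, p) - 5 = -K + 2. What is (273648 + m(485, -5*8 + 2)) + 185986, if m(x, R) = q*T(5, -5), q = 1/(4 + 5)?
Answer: 4136708/9 ≈ 4.5963e+5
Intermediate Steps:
T(K, p) = 7 - K (T(K, p) = 5 + (-K + 2) = 5 + (2 - K) = 7 - K)
q = ⅑ (q = 1/9 = ⅑ ≈ 0.11111)
m(x, R) = 2/9 (m(x, R) = (7 - 1*5)/9 = (7 - 5)/9 = (⅑)*2 = 2/9)
(273648 + m(485, -5*8 + 2)) + 185986 = (273648 + 2/9) + 185986 = 2462834/9 + 185986 = 4136708/9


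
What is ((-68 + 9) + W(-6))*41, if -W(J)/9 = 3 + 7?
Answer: -6109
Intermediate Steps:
W(J) = -90 (W(J) = -9*(3 + 7) = -9*10 = -90)
((-68 + 9) + W(-6))*41 = ((-68 + 9) - 90)*41 = (-59 - 90)*41 = -149*41 = -6109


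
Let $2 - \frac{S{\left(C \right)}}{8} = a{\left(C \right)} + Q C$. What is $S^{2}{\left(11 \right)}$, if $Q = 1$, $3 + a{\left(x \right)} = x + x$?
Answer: $50176$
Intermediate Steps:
$a{\left(x \right)} = -3 + 2 x$ ($a{\left(x \right)} = -3 + \left(x + x\right) = -3 + 2 x$)
$S{\left(C \right)} = 40 - 24 C$ ($S{\left(C \right)} = 16 - 8 \left(\left(-3 + 2 C\right) + 1 C\right) = 16 - 8 \left(\left(-3 + 2 C\right) + C\right) = 16 - 8 \left(-3 + 3 C\right) = 16 - \left(-24 + 24 C\right) = 40 - 24 C$)
$S^{2}{\left(11 \right)} = \left(40 - 264\right)^{2} = \left(-224\right)^{2} = 50176$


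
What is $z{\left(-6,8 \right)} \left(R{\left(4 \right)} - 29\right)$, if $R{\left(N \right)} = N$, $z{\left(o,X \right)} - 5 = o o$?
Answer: $-1025$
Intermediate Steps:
$z{\left(o,X \right)} = 5 + o^{2}$ ($z{\left(o,X \right)} = 5 + o o = 5 + o^{2}$)
$z{\left(-6,8 \right)} \left(R{\left(4 \right)} - 29\right) = \left(5 + \left(-6\right)^{2}\right) \left(4 - 29\right) = \left(5 + 36\right) \left(-25\right) = 41 \left(-25\right) = -1025$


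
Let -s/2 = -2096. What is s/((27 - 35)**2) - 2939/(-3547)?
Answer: 470535/7094 ≈ 66.329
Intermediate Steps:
s = 4192 (s = -2*(-2096) = 4192)
s/((27 - 35)**2) - 2939/(-3547) = 4192/((27 - 35)**2) - 2939/(-3547) = 4192/((-8)**2) - 2939*(-1/3547) = 4192/64 + 2939/3547 = 4192*(1/64) + 2939/3547 = 131/2 + 2939/3547 = 470535/7094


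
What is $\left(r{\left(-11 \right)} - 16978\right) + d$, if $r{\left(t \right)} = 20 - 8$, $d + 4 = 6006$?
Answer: $-10964$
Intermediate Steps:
$d = 6002$ ($d = -4 + 6006 = 6002$)
$r{\left(t \right)} = 12$ ($r{\left(t \right)} = 20 - 8 = 12$)
$\left(r{\left(-11 \right)} - 16978\right) + d = \left(12 - 16978\right) + 6002 = -16966 + 6002 = -10964$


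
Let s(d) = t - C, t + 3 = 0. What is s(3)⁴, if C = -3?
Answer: 0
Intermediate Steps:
t = -3 (t = -3 + 0 = -3)
s(d) = 0 (s(d) = -3 - 1*(-3) = -3 + 3 = 0)
s(3)⁴ = 0⁴ = 0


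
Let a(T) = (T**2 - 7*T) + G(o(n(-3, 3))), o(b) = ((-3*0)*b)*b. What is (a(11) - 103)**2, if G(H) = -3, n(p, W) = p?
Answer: 3844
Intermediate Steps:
o(b) = 0 (o(b) = (0*b)*b = 0*b = 0)
a(T) = -3 + T**2 - 7*T (a(T) = (T**2 - 7*T) - 3 = -3 + T**2 - 7*T)
(a(11) - 103)**2 = ((-3 + 11**2 - 7*11) - 103)**2 = ((-3 + 121 - 77) - 103)**2 = (41 - 103)**2 = (-62)**2 = 3844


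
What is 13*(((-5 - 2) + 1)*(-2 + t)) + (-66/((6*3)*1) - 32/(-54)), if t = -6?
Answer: 16765/27 ≈ 620.93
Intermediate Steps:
13*(((-5 - 2) + 1)*(-2 + t)) + (-66/((6*3)*1) - 32/(-54)) = 13*(((-5 - 2) + 1)*(-2 - 6)) + (-66/((6*3)*1) - 32/(-54)) = 13*((-7 + 1)*(-8)) + (-66/(18*1) - 32*(-1/54)) = 13*(-6*(-8)) + (-66/18 + 16/27) = 13*48 + (-66*1/18 + 16/27) = 624 + (-11/3 + 16/27) = 624 - 83/27 = 16765/27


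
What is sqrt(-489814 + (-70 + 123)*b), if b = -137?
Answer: 5*I*sqrt(19883) ≈ 705.04*I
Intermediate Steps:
sqrt(-489814 + (-70 + 123)*b) = sqrt(-489814 + (-70 + 123)*(-137)) = sqrt(-489814 + 53*(-137)) = sqrt(-489814 - 7261) = sqrt(-497075) = 5*I*sqrt(19883)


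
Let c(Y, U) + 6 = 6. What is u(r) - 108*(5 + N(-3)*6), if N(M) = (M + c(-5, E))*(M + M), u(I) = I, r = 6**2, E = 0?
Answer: -12168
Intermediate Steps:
r = 36
c(Y, U) = 0 (c(Y, U) = -6 + 6 = 0)
N(M) = 2*M**2 (N(M) = (M + 0)*(M + M) = M*(2*M) = 2*M**2)
u(r) - 108*(5 + N(-3)*6) = 36 - 108*(5 + (2*(-3)**2)*6) = 36 - 108*(5 + (2*9)*6) = 36 - 108*(5 + 18*6) = 36 - 108*(5 + 108) = 36 - 108*113 = 36 - 12204 = -12168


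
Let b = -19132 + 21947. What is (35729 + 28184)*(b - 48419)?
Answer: -2914688452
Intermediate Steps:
b = 2815
(35729 + 28184)*(b - 48419) = (35729 + 28184)*(2815 - 48419) = 63913*(-45604) = -2914688452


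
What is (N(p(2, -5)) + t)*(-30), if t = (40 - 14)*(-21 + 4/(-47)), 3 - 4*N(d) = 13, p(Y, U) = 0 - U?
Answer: 776505/47 ≈ 16521.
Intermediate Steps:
p(Y, U) = -U
N(d) = -5/2 (N(d) = ¾ - ¼*13 = ¾ - 13/4 = -5/2)
t = -25766/47 (t = 26*(-21 + 4*(-1/47)) = 26*(-21 - 4/47) = 26*(-991/47) = -25766/47 ≈ -548.21)
(N(p(2, -5)) + t)*(-30) = (-5/2 - 25766/47)*(-30) = -51767/94*(-30) = 776505/47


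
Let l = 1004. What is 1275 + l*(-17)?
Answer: -15793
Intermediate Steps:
1275 + l*(-17) = 1275 + 1004*(-17) = 1275 - 17068 = -15793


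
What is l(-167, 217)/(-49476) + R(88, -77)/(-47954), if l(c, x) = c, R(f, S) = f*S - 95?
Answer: 173978957/1186286052 ≈ 0.14666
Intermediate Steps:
R(f, S) = -95 + S*f (R(f, S) = S*f - 95 = -95 + S*f)
l(-167, 217)/(-49476) + R(88, -77)/(-47954) = -167/(-49476) + (-95 - 77*88)/(-47954) = -167*(-1/49476) + (-95 - 6776)*(-1/47954) = 167/49476 - 6871*(-1/47954) = 167/49476 + 6871/47954 = 173978957/1186286052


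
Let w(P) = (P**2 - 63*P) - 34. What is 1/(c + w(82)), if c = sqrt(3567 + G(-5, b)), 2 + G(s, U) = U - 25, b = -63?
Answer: 508/773033 - sqrt(3477)/2319099 ≈ 0.00063173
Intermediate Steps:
w(P) = -34 + P**2 - 63*P
G(s, U) = -27 + U (G(s, U) = -2 + (U - 25) = -2 + (-25 + U) = -27 + U)
c = sqrt(3477) (c = sqrt(3567 + (-27 - 63)) = sqrt(3567 - 90) = sqrt(3477) ≈ 58.966)
1/(c + w(82)) = 1/(sqrt(3477) + (-34 + 82**2 - 63*82)) = 1/(sqrt(3477) + (-34 + 6724 - 5166)) = 1/(sqrt(3477) + 1524) = 1/(1524 + sqrt(3477))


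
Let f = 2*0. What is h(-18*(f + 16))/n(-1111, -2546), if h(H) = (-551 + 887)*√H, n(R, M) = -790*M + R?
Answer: 4032*I*√2/2010229 ≈ 0.0028365*I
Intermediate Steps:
n(R, M) = R - 790*M
f = 0
h(H) = 336*√H
h(-18*(f + 16))/n(-1111, -2546) = (336*√(-18*(0 + 16)))/(-1111 - 790*(-2546)) = (336*√(-18*16))/(-1111 + 2011340) = (336*√(-288))/2010229 = (336*(12*I*√2))*(1/2010229) = (4032*I*√2)*(1/2010229) = 4032*I*√2/2010229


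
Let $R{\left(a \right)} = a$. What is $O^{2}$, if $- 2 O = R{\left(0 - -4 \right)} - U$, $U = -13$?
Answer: $\frac{289}{4} \approx 72.25$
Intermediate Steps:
$O = - \frac{17}{2}$ ($O = - \frac{\left(0 - -4\right) - -13}{2} = - \frac{\left(0 + 4\right) + 13}{2} = - \frac{4 + 13}{2} = \left(- \frac{1}{2}\right) 17 = - \frac{17}{2} \approx -8.5$)
$O^{2} = \left(- \frac{17}{2}\right)^{2} = \frac{289}{4}$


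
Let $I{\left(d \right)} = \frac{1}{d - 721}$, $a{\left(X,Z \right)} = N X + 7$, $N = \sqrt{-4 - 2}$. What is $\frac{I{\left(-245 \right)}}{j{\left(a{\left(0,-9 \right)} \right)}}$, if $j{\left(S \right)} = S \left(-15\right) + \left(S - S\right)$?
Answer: $\frac{1}{101430} \approx 9.859 \cdot 10^{-6}$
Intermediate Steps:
$N = i \sqrt{6}$ ($N = \sqrt{-6} = i \sqrt{6} \approx 2.4495 i$)
$a{\left(X,Z \right)} = 7 + i X \sqrt{6}$ ($a{\left(X,Z \right)} = i \sqrt{6} X + 7 = i X \sqrt{6} + 7 = 7 + i X \sqrt{6}$)
$I{\left(d \right)} = \frac{1}{-721 + d}$
$j{\left(S \right)} = - 15 S$ ($j{\left(S \right)} = - 15 S + 0 = - 15 S$)
$\frac{I{\left(-245 \right)}}{j{\left(a{\left(0,-9 \right)} \right)}} = \frac{1}{\left(-721 - 245\right) \left(- 15 \left(7 + i 0 \sqrt{6}\right)\right)} = \frac{1}{\left(-966\right) \left(- 15 \left(7 + 0\right)\right)} = - \frac{1}{966 \left(\left(-15\right) 7\right)} = - \frac{1}{966 \left(-105\right)} = \left(- \frac{1}{966}\right) \left(- \frac{1}{105}\right) = \frac{1}{101430}$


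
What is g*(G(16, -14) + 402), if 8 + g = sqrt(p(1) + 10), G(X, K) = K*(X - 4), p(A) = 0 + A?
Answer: -1872 + 234*sqrt(11) ≈ -1095.9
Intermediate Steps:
p(A) = A
G(X, K) = K*(-4 + X)
g = -8 + sqrt(11) (g = -8 + sqrt(1 + 10) = -8 + sqrt(11) ≈ -4.6834)
g*(G(16, -14) + 402) = (-8 + sqrt(11))*(-14*(-4 + 16) + 402) = (-8 + sqrt(11))*(-14*12 + 402) = (-8 + sqrt(11))*(-168 + 402) = (-8 + sqrt(11))*234 = -1872 + 234*sqrt(11)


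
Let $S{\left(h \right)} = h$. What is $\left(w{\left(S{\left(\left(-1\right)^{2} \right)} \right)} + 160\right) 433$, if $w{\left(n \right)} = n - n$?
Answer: $69280$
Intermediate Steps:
$w{\left(n \right)} = 0$
$\left(w{\left(S{\left(\left(-1\right)^{2} \right)} \right)} + 160\right) 433 = \left(0 + 160\right) 433 = 160 \cdot 433 = 69280$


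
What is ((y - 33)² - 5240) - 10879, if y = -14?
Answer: -13910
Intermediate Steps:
((y - 33)² - 5240) - 10879 = ((-14 - 33)² - 5240) - 10879 = ((-47)² - 5240) - 10879 = (2209 - 5240) - 10879 = -3031 - 10879 = -13910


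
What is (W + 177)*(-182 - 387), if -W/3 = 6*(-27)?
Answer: -377247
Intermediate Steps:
W = 486 (W = -18*(-27) = -3*(-162) = 486)
(W + 177)*(-182 - 387) = (486 + 177)*(-182 - 387) = 663*(-569) = -377247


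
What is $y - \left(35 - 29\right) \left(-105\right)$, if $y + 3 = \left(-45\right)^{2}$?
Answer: $2652$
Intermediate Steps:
$y = 2022$ ($y = -3 + \left(-45\right)^{2} = -3 + 2025 = 2022$)
$y - \left(35 - 29\right) \left(-105\right) = 2022 - \left(35 - 29\right) \left(-105\right) = 2022 - 6 \left(-105\right) = 2022 - -630 = 2022 + 630 = 2652$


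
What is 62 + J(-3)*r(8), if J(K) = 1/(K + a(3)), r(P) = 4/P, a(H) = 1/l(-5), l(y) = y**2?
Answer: 9151/148 ≈ 61.831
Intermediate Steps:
a(H) = 1/25 (a(H) = 1/(-5)**2 = 1/25)
J(K) = 1/(1/25 + K) (J(K) = 1/(K + 1/25) = 1/(1/25 + K))
62 + J(-3)*r(8) = 62 + (25/(1 + 25*(-3)))*(4/8) = 62 + (25/(1 - 75))*(4*(1/8)) = 62 + (25/(-74))*(1/2) = 62 + (25*(-1/74))*(1/2) = 62 - 25/74*1/2 = 62 - 25/148 = 9151/148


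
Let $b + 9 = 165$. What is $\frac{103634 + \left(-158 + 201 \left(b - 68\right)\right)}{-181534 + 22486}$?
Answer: $- \frac{10097}{13254} \approx -0.76181$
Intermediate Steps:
$b = 156$ ($b = -9 + 165 = 156$)
$\frac{103634 + \left(-158 + 201 \left(b - 68\right)\right)}{-181534 + 22486} = \frac{103634 - \left(158 - 201 \left(156 - 68\right)\right)}{-181534 + 22486} = \frac{103634 - \left(158 - 201 \left(156 - 68\right)\right)}{-159048} = \left(103634 + \left(-158 + 201 \cdot 88\right)\right) \left(- \frac{1}{159048}\right) = \left(103634 + \left(-158 + 17688\right)\right) \left(- \frac{1}{159048}\right) = \left(103634 + 17530\right) \left(- \frac{1}{159048}\right) = 121164 \left(- \frac{1}{159048}\right) = - \frac{10097}{13254}$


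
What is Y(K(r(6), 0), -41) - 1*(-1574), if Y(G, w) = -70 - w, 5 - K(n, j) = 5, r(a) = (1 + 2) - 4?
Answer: 1545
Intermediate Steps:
r(a) = -1 (r(a) = 3 - 4 = -1)
K(n, j) = 0 (K(n, j) = 5 - 1*5 = 5 - 5 = 0)
Y(K(r(6), 0), -41) - 1*(-1574) = (-70 - 1*(-41)) - 1*(-1574) = (-70 + 41) + 1574 = -29 + 1574 = 1545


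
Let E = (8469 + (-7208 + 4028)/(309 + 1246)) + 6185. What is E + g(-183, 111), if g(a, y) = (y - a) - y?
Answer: 4613671/311 ≈ 14835.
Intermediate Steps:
g(a, y) = -a
E = 4556758/311 (E = (8469 - 3180/1555) + 6185 = (8469 - 3180*1/1555) + 6185 = (8469 - 636/311) + 6185 = 2633223/311 + 6185 = 4556758/311 ≈ 14652.)
E + g(-183, 111) = 4556758/311 - 1*(-183) = 4556758/311 + 183 = 4613671/311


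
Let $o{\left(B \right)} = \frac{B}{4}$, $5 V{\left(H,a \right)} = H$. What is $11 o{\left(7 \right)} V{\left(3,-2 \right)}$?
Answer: $\frac{231}{20} \approx 11.55$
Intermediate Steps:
$V{\left(H,a \right)} = \frac{H}{5}$
$o{\left(B \right)} = \frac{B}{4}$ ($o{\left(B \right)} = B \frac{1}{4} = \frac{B}{4}$)
$11 o{\left(7 \right)} V{\left(3,-2 \right)} = 11 \cdot \frac{1}{4} \cdot 7 \cdot \frac{1}{5} \cdot 3 = 11 \cdot \frac{7}{4} \cdot \frac{3}{5} = \frac{77}{4} \cdot \frac{3}{5} = \frac{231}{20}$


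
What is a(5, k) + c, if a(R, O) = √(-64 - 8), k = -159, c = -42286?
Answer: -42286 + 6*I*√2 ≈ -42286.0 + 8.4853*I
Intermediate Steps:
a(R, O) = 6*I*√2 (a(R, O) = √(-72) = 6*I*√2)
a(5, k) + c = 6*I*√2 - 42286 = -42286 + 6*I*√2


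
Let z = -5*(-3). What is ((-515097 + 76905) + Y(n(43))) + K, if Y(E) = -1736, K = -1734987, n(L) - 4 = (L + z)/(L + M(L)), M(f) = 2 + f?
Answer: -2174915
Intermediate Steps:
z = 15
n(L) = 4 + (15 + L)/(2 + 2*L) (n(L) = 4 + (L + 15)/(L + (2 + L)) = 4 + (15 + L)/(2 + 2*L))
((-515097 + 76905) + Y(n(43))) + K = ((-515097 + 76905) - 1736) - 1734987 = (-438192 - 1736) - 1734987 = -439928 - 1734987 = -2174915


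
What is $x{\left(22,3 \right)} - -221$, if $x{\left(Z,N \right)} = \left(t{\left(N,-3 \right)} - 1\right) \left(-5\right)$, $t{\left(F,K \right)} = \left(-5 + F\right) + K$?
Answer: $251$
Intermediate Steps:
$t{\left(F,K \right)} = -5 + F + K$
$x{\left(Z,N \right)} = 45 - 5 N$ ($x{\left(Z,N \right)} = \left(\left(-5 + N - 3\right) - 1\right) \left(-5\right) = \left(\left(-8 + N\right) - 1\right) \left(-5\right) = \left(-9 + N\right) \left(-5\right) = 45 - 5 N$)
$x{\left(22,3 \right)} - -221 = \left(45 - 15\right) - -221 = \left(45 - 15\right) + 221 = 30 + 221 = 251$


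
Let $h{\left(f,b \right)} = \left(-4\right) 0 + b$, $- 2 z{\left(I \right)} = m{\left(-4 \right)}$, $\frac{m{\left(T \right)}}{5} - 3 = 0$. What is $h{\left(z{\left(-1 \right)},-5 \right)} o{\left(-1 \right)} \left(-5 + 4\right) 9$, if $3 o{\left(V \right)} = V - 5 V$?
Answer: $60$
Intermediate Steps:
$m{\left(T \right)} = 15$ ($m{\left(T \right)} = 15 + 5 \cdot 0 = 15 + 0 = 15$)
$z{\left(I \right)} = - \frac{15}{2}$ ($z{\left(I \right)} = \left(- \frac{1}{2}\right) 15 = - \frac{15}{2}$)
$h{\left(f,b \right)} = b$ ($h{\left(f,b \right)} = 0 + b = b$)
$o{\left(V \right)} = - \frac{4 V}{3}$ ($o{\left(V \right)} = \frac{V - 5 V}{3} = \frac{\left(-4\right) V}{3} = - \frac{4 V}{3}$)
$h{\left(z{\left(-1 \right)},-5 \right)} o{\left(-1 \right)} \left(-5 + 4\right) 9 = - 5 \left(- \frac{4}{3}\right) \left(-1\right) \left(-5 + 4\right) 9 = - 5 \cdot \frac{4}{3} \left(-1\right) 9 = \left(-5\right) \left(- \frac{4}{3}\right) 9 = \frac{20}{3} \cdot 9 = 60$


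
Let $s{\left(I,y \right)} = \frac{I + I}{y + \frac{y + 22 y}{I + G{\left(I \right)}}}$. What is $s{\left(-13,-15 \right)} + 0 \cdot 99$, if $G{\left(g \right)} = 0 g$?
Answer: $- \frac{169}{75} \approx -2.2533$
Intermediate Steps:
$G{\left(g \right)} = 0$
$s{\left(I,y \right)} = \frac{2 I}{y + \frac{23 y}{I}}$ ($s{\left(I,y \right)} = \frac{I + I}{y + \frac{y + 22 y}{I + 0}} = \frac{2 I}{y + \frac{23 y}{I}}$)
$s{\left(-13,-15 \right)} + 0 \cdot 99 = \frac{2 \left(-13\right)^{2}}{\left(-15\right) \left(23 - 13\right)} + 0 \cdot 99 = 2 \cdot 169 \left(- \frac{1}{15}\right) \frac{1}{10} + 0 = - \frac{169}{75} + 0 = - \frac{169}{75}$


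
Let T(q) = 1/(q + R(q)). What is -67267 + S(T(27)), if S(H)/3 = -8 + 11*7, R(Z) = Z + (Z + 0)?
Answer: -67060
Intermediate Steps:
R(Z) = 2*Z (R(Z) = Z + Z = 2*Z)
T(q) = 1/(3*q) (T(q) = 1/(q + 2*q) = 1/(3*q))
S(H) = 207 (S(H) = 3*(-8 + 11*7) = 3*(-8 + 77) = 3*69 = 207)
-67267 + S(T(27)) = -67267 + 207 = -67060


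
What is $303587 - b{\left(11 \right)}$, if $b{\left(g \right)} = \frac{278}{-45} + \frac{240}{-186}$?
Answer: $\frac{423514283}{1395} \approx 3.0359 \cdot 10^{5}$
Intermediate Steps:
$b{\left(g \right)} = - \frac{10418}{1395}$ ($b{\left(g \right)} = 278 \left(- \frac{1}{45}\right) + 240 \left(- \frac{1}{186}\right) = - \frac{278}{45} - \frac{40}{31} = - \frac{10418}{1395}$)
$303587 - b{\left(11 \right)} = 303587 - - \frac{10418}{1395} = 303587 + \frac{10418}{1395} = \frac{423514283}{1395}$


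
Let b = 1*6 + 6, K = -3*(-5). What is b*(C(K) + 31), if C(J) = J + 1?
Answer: 564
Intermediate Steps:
K = 15
C(J) = 1 + J
b = 12 (b = 6 + 6 = 12)
b*(C(K) + 31) = 12*((1 + 15) + 31) = 12*(16 + 31) = 12*47 = 564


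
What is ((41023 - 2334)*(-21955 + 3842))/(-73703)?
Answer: 100110551/10529 ≈ 9508.1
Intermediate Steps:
((41023 - 2334)*(-21955 + 3842))/(-73703) = (38689*(-18113))*(-1/73703) = -700773857*(-1/73703) = 100110551/10529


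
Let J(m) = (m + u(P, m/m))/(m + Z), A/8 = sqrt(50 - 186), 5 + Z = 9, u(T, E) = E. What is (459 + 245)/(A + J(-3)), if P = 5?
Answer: -352/2177 - 2816*I*sqrt(34)/2177 ≈ -0.16169 - 7.5425*I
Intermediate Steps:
Z = 4 (Z = -5 + 9 = 4)
A = 16*I*sqrt(34) (A = 8*sqrt(50 - 186) = 8*sqrt(-136) = 8*(2*I*sqrt(34)) = 16*I*sqrt(34) ≈ 93.295*I)
J(m) = (1 + m)/(4 + m) (J(m) = (m + m/m)/(m + 4) = (m + 1)/(4 + m) = (1 + m)/(4 + m))
(459 + 245)/(A + J(-3)) = (459 + 245)/(16*I*sqrt(34) + (1 - 3)/(4 - 3)) = 704/(16*I*sqrt(34) - 2/1) = 704/(16*I*sqrt(34) + 1*(-2)) = 704/(16*I*sqrt(34) - 2) = 704/(-2 + 16*I*sqrt(34))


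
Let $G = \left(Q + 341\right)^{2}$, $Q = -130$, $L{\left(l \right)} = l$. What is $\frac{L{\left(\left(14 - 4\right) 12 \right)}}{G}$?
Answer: $\frac{120}{44521} \approx 0.0026954$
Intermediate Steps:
$G = 44521$ ($G = \left(-130 + 341\right)^{2} = 211^{2} = 44521$)
$\frac{L{\left(\left(14 - 4\right) 12 \right)}}{G} = \frac{\left(14 - 4\right) 12}{44521} = 10 \cdot 12 \cdot \frac{1}{44521} = 120 \cdot \frac{1}{44521} = \frac{120}{44521}$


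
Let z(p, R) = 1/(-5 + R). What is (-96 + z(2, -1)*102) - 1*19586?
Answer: -19699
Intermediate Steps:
(-96 + z(2, -1)*102) - 1*19586 = (-96 + 102/(-5 - 1)) - 1*19586 = (-96 + 102/(-6)) - 19586 = (-96 - ⅙*102) - 19586 = (-96 - 17) - 19586 = -113 - 19586 = -19699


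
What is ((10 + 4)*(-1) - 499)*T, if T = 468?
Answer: -240084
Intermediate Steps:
((10 + 4)*(-1) - 499)*T = ((10 + 4)*(-1) - 499)*468 = (14*(-1) - 499)*468 = (-14 - 499)*468 = -513*468 = -240084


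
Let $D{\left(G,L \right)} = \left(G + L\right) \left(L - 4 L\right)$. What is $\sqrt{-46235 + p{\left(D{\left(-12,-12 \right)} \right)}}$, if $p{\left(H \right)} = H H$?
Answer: $\sqrt{700261} \approx 836.82$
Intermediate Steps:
$D{\left(G,L \right)} = - 3 L \left(G + L\right)$ ($D{\left(G,L \right)} = \left(G + L\right) \left(- 3 L\right) = - 3 L \left(G + L\right)$)
$p{\left(H \right)} = H^{2}$
$\sqrt{-46235 + p{\left(D{\left(-12,-12 \right)} \right)}} = \sqrt{-46235 + \left(\left(-3\right) \left(-12\right) \left(-12 - 12\right)\right)^{2}} = \sqrt{-46235 + \left(\left(-3\right) \left(-12\right) \left(-24\right)\right)^{2}} = \sqrt{-46235 + \left(-864\right)^{2}} = \sqrt{-46235 + 746496} = \sqrt{700261}$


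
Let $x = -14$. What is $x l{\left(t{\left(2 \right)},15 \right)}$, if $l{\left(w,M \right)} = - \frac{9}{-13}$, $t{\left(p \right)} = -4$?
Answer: $- \frac{126}{13} \approx -9.6923$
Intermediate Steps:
$l{\left(w,M \right)} = \frac{9}{13}$ ($l{\left(w,M \right)} = \left(-9\right) \left(- \frac{1}{13}\right) = \frac{9}{13}$)
$x l{\left(t{\left(2 \right)},15 \right)} = \left(-14\right) \frac{9}{13} = - \frac{126}{13}$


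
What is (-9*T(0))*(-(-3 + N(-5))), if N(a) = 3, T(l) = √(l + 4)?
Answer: 0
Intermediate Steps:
T(l) = √(4 + l)
(-9*T(0))*(-(-3 + N(-5))) = (-9*√(4 + 0))*(-(-3 + 3)) = (-9*√4)*(-1*0) = -9*2*0 = -18*0 = 0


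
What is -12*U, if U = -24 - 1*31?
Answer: 660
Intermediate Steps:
U = -55 (U = -24 - 31 = -55)
-12*U = -12*(-55) = 660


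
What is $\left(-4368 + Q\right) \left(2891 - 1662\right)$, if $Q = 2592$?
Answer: $-2182704$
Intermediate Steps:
$\left(-4368 + Q\right) \left(2891 - 1662\right) = \left(-4368 + 2592\right) \left(2891 - 1662\right) = \left(-1776\right) 1229 = -2182704$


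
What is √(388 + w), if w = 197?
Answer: 3*√65 ≈ 24.187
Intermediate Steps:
√(388 + w) = √(388 + 197) = √585 = 3*√65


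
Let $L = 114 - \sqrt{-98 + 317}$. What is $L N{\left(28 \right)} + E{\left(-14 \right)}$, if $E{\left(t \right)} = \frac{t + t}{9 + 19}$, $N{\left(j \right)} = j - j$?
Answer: $-1$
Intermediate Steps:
$N{\left(j \right)} = 0$
$L = 114 - \sqrt{219} \approx 99.201$
$E{\left(t \right)} = \frac{t}{14}$ ($E{\left(t \right)} = \frac{2 t}{28} = 2 t \frac{1}{28} = \frac{t}{14}$)
$L N{\left(28 \right)} + E{\left(-14 \right)} = \left(114 - \sqrt{219}\right) 0 + \frac{1}{14} \left(-14\right) = 0 - 1 = -1$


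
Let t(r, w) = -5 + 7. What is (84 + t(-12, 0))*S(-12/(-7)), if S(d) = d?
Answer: 1032/7 ≈ 147.43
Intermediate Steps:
t(r, w) = 2
(84 + t(-12, 0))*S(-12/(-7)) = (84 + 2)*(-12/(-7)) = 86*(-12*(-⅐)) = 86*(12/7) = 1032/7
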